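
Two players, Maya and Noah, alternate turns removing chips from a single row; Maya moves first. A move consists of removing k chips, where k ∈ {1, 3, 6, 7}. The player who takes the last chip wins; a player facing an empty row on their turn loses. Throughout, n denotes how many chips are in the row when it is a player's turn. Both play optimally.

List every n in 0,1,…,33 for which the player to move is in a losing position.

Compute win/loss labels from the base case upward. A position with no move is L. Any other position is W if it can reach an L in one move, else L.
n=0: no move → L
n=1: →0(L), so W
n=2: →1(W) only, which is W, so L
n=3: →2(L), so W
n=4: →3(W), 1(W) — all W, so L
n=5: →4(L), so W
n=6: →0(L), so W
n=7: →4(L), so W
n=8: →2(L), so W
n=9: →2(L), so W
n=10: →4(L), so W
n=11: →4(L), so W
n=12: →11(W), 9(W), 6(W), 5(W) — all W, so L
n=13: →12(L), so W
n=14: →13(W), 11(W), 8(W), 7(W) — all W, so L
n=15: →14(L), so W
n=16: →15(W), 13(W), 10(W), 9(W) — all W, so L
n=17: →16(L), so W
n=18: →12(L), so W
n=19: →16(L), so W
n=20: →14(L), so W
n=21: →14(L), so W
n=22: →16(L), so W
n=23: →16(L), so W
n=24: →23(W), 21(W), 18(W), 17(W) — all W, so L
n=25: →24(L), so W
n=26: →25(W), 23(W), 20(W), 19(W) — all W, so L
n=27: →26(L), so W
n=28: →27(W), 25(W), 22(W), 21(W) — all W, so L
n=29: →28(L), so W
n=30: →24(L), so W
n=31: →28(L), so W
n=32: →26(L), so W
n=33: →26(L), so W
The losing starting values of n are exactly the entries labelled L in this table (9 of them).

0, 2, 4, 12, 14, 16, 24, 26, 28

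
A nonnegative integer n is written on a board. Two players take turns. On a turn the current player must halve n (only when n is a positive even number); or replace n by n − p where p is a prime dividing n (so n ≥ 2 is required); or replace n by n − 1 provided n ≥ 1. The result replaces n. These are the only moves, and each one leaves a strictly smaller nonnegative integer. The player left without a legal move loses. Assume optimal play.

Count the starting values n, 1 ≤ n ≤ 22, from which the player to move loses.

4

Classify positions by backward induction: terminal positions (no move available) are L. From any other position, the mover wins iff some move reaches an L.
n=0: no move → L
n=1: reaches L-position 0 → W
n=2: reaches L-position 0 → W
n=3: reaches L-position 0 → W
n=4: only reaches 2(W), 3(W), all W → L
n=5: reaches L-position 0 → W
n=6: reaches L-position 4 → W
n=7: reaches L-position 0 → W
n=8: reaches L-position 4 → W
n=9: only reaches 6(W), 8(W), all W → L
n=10: reaches L-position 9 → W
n=11: reaches L-position 0 → W
n=12: reaches L-position 9 → W
n=13: reaches L-position 0 → W
n=14: only reaches 7(W), 12(W), 13(W), all W → L
n=15: reaches L-position 14 → W
n=16: reaches L-position 14 → W
n=17: reaches L-position 0 → W
n=18: reaches L-position 9 → W
n=19: reaches L-position 0 → W
n=20: only reaches 10(W), 15(W), 18(W), 19(W), all W → L
n=21: reaches L-position 14 → W
n=22: reaches L-position 20 → W
L entries with 1 ≤ n ≤ 22 (n=0 is outside the asked range and is not counted): n = 4, 9, 14, 20; that makes 4.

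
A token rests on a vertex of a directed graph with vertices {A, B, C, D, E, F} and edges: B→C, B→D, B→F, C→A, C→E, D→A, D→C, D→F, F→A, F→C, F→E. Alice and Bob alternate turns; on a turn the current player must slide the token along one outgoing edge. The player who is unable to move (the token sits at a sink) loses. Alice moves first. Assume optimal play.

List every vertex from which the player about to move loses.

Use the standard recursion: the mover loses at a terminal position; elsewhere, the mover wins exactly when some move hands the opponent an L position.
Every edge goes from a vertex to one that appears earlier in the order A, E, C, F, D, B, so processing vertices in that order labels each vertex after all of its successors.
A: no outgoing edge → L
E: no outgoing edge → L
C: W (go to E, an L position)
F: W (go to E, an L position)
D: W (go to A, an L position)
B: L (options D(W), F(W), C(W) are all W)
Reading off the rows marked L gives the requested list; there are 3 such vertices.

A, B, E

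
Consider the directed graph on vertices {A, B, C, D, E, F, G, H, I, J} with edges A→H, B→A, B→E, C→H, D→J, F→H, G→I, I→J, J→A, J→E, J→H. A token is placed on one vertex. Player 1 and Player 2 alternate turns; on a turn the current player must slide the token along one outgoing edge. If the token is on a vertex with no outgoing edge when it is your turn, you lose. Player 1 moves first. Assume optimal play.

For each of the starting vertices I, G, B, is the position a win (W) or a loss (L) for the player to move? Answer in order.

I: L, G: W, B: W

Positions with no move are L. A position that does have a move is losing for the player to move precisely when every available move leads to a winning position for the opponent. Fill in the labels:
Every edge goes from a vertex to one that appears earlier in the order E, H, A, J, F, I, D, C, B, G, so processing vertices in that order labels each vertex after all of its successors.
E: no outgoing edge → L
H: no outgoing edge → L
A: →H(L), so W
J: →H(L), so W
F: →H(L), so W
I: →J(W) only, which is W, so L
D: →J(W) only, which is W, so L
C: →H(L), so W
B: →E(L), so W
G: →I(L), so W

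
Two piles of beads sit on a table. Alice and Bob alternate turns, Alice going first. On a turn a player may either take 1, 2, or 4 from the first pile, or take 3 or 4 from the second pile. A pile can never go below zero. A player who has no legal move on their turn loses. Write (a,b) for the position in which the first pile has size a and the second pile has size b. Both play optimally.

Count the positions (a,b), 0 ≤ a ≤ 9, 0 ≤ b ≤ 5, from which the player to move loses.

Use the standard recursion: the mover loses at a terminal position; elsewhere, the mover wins exactly when some move hands the opponent an L position.
Every move lowers a or b (never raises either), so fill the grid row by row in increasing a, and left to right within a row: each cell's successors are then already labelled.
      b=0  b=1  b=2  b=3  b=4  b=5
a=0:    L    L    L    W    W    W
a=1:    W    W    W    L    L    L
a=2:    W    W    W    W    W    W
a=3:    L    L    L    W    W    W
a=4:    W    W    W    L    L    L
a=5:    W    W    W    W    W    W
a=6:    L    L    L    W    W    W
a=7:    W    W    W    L    L    L
a=8:    W    W    W    W    W    W
a=9:    L    L    L    W    W    W
Cells with no legal move (terminal, hence L): (0,0), (0,1), (0,2).
The remaining L cells, each justified by listing all of its moves:
(1,3): only reaches (0,3)(W), (1,0)(W), all W → L
(1,4): only reaches (0,4)(W), (1,1)(W), (1,0)(W), all W → L
(1,5): only reaches (0,5)(W), (1,2)(W), (1,1)(W), all W → L
(3,0): only reaches (2,0)(W), (1,0)(W), all W → L
(3,1): only reaches (2,1)(W), (1,1)(W), all W → L
(3,2): only reaches (2,2)(W), (1,2)(W), all W → L
(4,3): only reaches (3,3)(W), (2,3)(W), (0,3)(W), (4,0)(W), all W → L
(4,4): only reaches (3,4)(W), (2,4)(W), (0,4)(W), (4,1)(W), (4,0)(W), all W → L
(4,5): only reaches (3,5)(W), (2,5)(W), (0,5)(W), (4,2)(W), (4,1)(W), all W → L
(6,0): only reaches (5,0)(W), (4,0)(W), (2,0)(W), all W → L
(6,1): only reaches (5,1)(W), (4,1)(W), (2,1)(W), all W → L
(6,2): only reaches (5,2)(W), (4,2)(W), (2,2)(W), all W → L
(7,3): only reaches (6,3)(W), (5,3)(W), (3,3)(W), (7,0)(W), all W → L
(7,4): only reaches (6,4)(W), (5,4)(W), (3,4)(W), (7,1)(W), (7,0)(W), all W → L
(7,5): only reaches (6,5)(W), (5,5)(W), (3,5)(W), (7,2)(W), (7,1)(W), all W → L
(9,0): only reaches (8,0)(W), (7,0)(W), (5,0)(W), all W → L
(9,1): only reaches (8,1)(W), (7,1)(W), (5,1)(W), all W → L
(9,2): only reaches (8,2)(W), (7,2)(W), (5,2)(W), all W → L
Every other cell has at least one move into one of the L cells above, so it is W.
L cells per row: a=0: 3, a=1: 3, a=2: 0, a=3: 3, a=4: 3, a=5: 0, a=6: 3, a=7: 3, a=8: 0, a=9: 3; total 21.

21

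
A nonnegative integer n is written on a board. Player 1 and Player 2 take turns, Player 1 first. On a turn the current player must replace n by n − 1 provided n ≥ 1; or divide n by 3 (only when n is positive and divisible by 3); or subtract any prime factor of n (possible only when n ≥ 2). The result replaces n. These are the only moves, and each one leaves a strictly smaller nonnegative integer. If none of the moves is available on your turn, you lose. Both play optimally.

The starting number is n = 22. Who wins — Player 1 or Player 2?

Label each position W (a win for the player to move) or L (a loss). A position with no legal move is L; any other position is W exactly when some move reaches an L, and L when every move reaches a W.
n=0: no move → L
n=1: →0(L), so W
n=2: →0(L), so W
n=3: →0(L), so W
n=4: →2(W), 3(W) — all W, so L
n=5: →0(L), so W
n=6: →4(L), so W
n=7: →0(L), so W
n=8: →6(W), 7(W) — all W, so L
n=9: →8(L), so W
n=10: →8(L), so W
n=11: →0(L), so W
n=12: →4(L), so W
n=13: →0(L), so W
n=14: →7(W), 12(W), 13(W) — all W, so L
n=15: →14(L), so W
n=16: →14(L), so W
n=17: →0(L), so W
n=18: →6(W), 15(W), 16(W), 17(W) — all W, so L
n=19: →0(L), so W
n=20: →18(L), so W
n=21: →14(L), so W
n=22: →11(W), 20(W), 21(W) — all W, so L
The starting position 22 is L: whatever Player 1 does, the opponent receives a W position.

Player 2 wins.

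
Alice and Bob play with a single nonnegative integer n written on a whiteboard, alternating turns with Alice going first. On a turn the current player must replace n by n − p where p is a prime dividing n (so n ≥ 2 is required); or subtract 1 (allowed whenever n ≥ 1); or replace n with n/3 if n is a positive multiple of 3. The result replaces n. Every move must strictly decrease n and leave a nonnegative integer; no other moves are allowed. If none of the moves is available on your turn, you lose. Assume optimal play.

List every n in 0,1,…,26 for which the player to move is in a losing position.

Work bottom-up. With no move the player to move loses. Otherwise the position is W if at least one move leads to an L position for the opponent, and L if every move leads to a W.
n=0: no move → L
n=1: can move to 0, which is L ⇒ W
n=2: can move to 0, which is L ⇒ W
n=3: can move to 0, which is L ⇒ W
n=4: moves to 2(W), 3(W); every one is W ⇒ L
n=5: can move to 0, which is L ⇒ W
n=6: can move to 4, which is L ⇒ W
n=7: can move to 0, which is L ⇒ W
n=8: moves to 6(W), 7(W); every one is W ⇒ L
n=9: can move to 8, which is L ⇒ W
n=10: can move to 8, which is L ⇒ W
n=11: can move to 0, which is L ⇒ W
n=12: can move to 4, which is L ⇒ W
n=13: can move to 0, which is L ⇒ W
n=14: moves to 7(W), 12(W), 13(W); every one is W ⇒ L
n=15: can move to 14, which is L ⇒ W
n=16: can move to 14, which is L ⇒ W
n=17: can move to 0, which is L ⇒ W
n=18: moves to 6(W), 15(W), 16(W), 17(W); every one is W ⇒ L
n=19: can move to 0, which is L ⇒ W
n=20: can move to 18, which is L ⇒ W
n=21: can move to 14, which is L ⇒ W
n=22: moves to 11(W), 20(W), 21(W); every one is W ⇒ L
n=23: can move to 0, which is L ⇒ W
n=24: can move to 8, which is L ⇒ W
n=25: moves to 20(W), 24(W); every one is W ⇒ L
n=26: can move to 25, which is L ⇒ W
Reading off the rows marked L gives the requested list; there are 7 such values of n.

0, 4, 8, 14, 18, 22, 25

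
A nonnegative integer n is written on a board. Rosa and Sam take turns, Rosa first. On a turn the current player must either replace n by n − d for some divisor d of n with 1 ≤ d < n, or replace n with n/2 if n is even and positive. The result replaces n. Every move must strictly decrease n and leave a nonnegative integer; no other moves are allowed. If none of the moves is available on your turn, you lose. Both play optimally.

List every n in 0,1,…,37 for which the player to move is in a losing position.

Label each position W (a win for the player to move) or L (a loss). A position with no legal move is L; any other position is W exactly when some move reaches an L, and L when every move reaches a W.
n=0: no move → L
n=1: no move → L
n=2: W (go to 1, an L position)
n=3: L (sole option 2(W) is W)
n=4: W (go to 3, an L position)
n=5: L (sole option 4(W) is W)
n=6: W (go to 3, an L position)
n=7: L (sole option 6(W) is W)
n=8: W (go to 7, an L position)
n=9: L (options 6(W), 8(W) are all W)
n=10: W (go to 5, an L position)
n=11: L (sole option 10(W) is W)
n=12: W (go to 9, an L position)
n=13: L (sole option 12(W) is W)
n=14: W (go to 7, an L position)
n=15: L (options 10(W), 12(W), 14(W) are all W)
n=16: W (go to 15, an L position)
n=17: L (sole option 16(W) is W)
n=18: W (go to 9, an L position)
n=19: L (sole option 18(W) is W)
n=20: W (go to 15, an L position)
n=21: L (options 14(W), 18(W), 20(W) are all W)
n=22: W (go to 11, an L position)
n=23: L (sole option 22(W) is W)
n=24: W (go to 21, an L position)
n=25: L (options 20(W), 24(W) are all W)
n=26: W (go to 13, an L position)
n=27: L (options 18(W), 24(W), 26(W) are all W)
n=28: W (go to 21, an L position)
n=29: L (sole option 28(W) is W)
n=30: W (go to 15, an L position)
n=31: L (sole option 30(W) is W)
n=32: W (go to 31, an L position)
n=33: L (options 22(W), 30(W), 32(W) are all W)
n=34: W (go to 17, an L position)
n=35: L (options 28(W), 30(W), 34(W) are all W)
n=36: W (go to 27, an L position)
n=37: L (sole option 36(W) is W)
The losing starting values of n are exactly the entries labelled L in this table (20 of them).

0, 1, 3, 5, 7, 9, 11, 13, 15, 17, 19, 21, 23, 25, 27, 29, 31, 33, 35, 37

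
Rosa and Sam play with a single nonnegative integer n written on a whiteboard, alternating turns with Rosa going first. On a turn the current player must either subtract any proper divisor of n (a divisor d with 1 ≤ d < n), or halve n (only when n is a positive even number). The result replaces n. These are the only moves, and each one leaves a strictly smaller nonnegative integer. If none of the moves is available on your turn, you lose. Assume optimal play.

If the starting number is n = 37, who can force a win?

Sam wins.

Use the standard recursion: the mover loses at a terminal position; elsewhere, the mover wins exactly when some move hands the opponent an L position.
n=0: no move → L
n=1: no move → L
n=2: reaches L-position 1 → W
n=3: only reaches 2(W), which is W → L
n=4: reaches L-position 3 → W
n=5: only reaches 4(W), which is W → L
n=6: reaches L-position 3 → W
n=7: only reaches 6(W), which is W → L
n=8: reaches L-position 7 → W
n=9: only reaches 6(W), 8(W), all W → L
n=10: reaches L-position 5 → W
n=11: only reaches 10(W), which is W → L
n=12: reaches L-position 9 → W
n=13: only reaches 12(W), which is W → L
n=14: reaches L-position 7 → W
n=15: only reaches 10(W), 12(W), 14(W), all W → L
n=16: reaches L-position 15 → W
n=17: only reaches 16(W), which is W → L
n=18: reaches L-position 9 → W
n=19: only reaches 18(W), which is W → L
n=20: reaches L-position 15 → W
n=21: only reaches 14(W), 18(W), 20(W), all W → L
n=22: reaches L-position 11 → W
n=23: only reaches 22(W), which is W → L
n=24: reaches L-position 21 → W
n=25: only reaches 20(W), 24(W), all W → L
n=26: reaches L-position 13 → W
n=27: only reaches 18(W), 24(W), 26(W), all W → L
n=28: reaches L-position 21 → W
n=29: only reaches 28(W), which is W → L
n=30: reaches L-position 15 → W
n=31: only reaches 30(W), which is W → L
n=32: reaches L-position 31 → W
n=33: only reaches 22(W), 30(W), 32(W), all W → L
n=34: reaches L-position 17 → W
n=35: only reaches 28(W), 30(W), 34(W), all W → L
n=36: reaches L-position 27 → W
n=37: only reaches 36(W), which is W → L
Every move from 37 reaches a W position, so the mover loses.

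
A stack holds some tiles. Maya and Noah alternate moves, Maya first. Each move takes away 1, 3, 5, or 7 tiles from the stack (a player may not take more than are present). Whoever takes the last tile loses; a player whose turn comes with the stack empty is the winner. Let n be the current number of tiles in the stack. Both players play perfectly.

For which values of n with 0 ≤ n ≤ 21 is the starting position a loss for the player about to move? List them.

Use the standard recursion: the mover wins at a terminal position; elsewhere, the mover wins exactly when some move hands the opponent an L position.
n=0: no move; the opponent has just taken the last tile and therefore loses → W
n=1: the only move is to 0(W), a W ⇒ L
n=2: can move to 1, which is L ⇒ W
n=3: moves to 2(W), 0(W); every one is W ⇒ L
n=4: can move to 3, which is L ⇒ W
n=5: moves to 4(W), 2(W), 0(W); every one is W ⇒ L
n=6: can move to 5, which is L ⇒ W
n=7: moves to 6(W), 4(W), 2(W), 0(W); every one is W ⇒ L
n=8: can move to 7, which is L ⇒ W
n=9: moves to 8(W), 6(W), 4(W), 2(W); every one is W ⇒ L
n=10: can move to 9, which is L ⇒ W
n=11: moves to 10(W), 8(W), 6(W), 4(W); every one is W ⇒ L
n=12: can move to 11, which is L ⇒ W
n=13: moves to 12(W), 10(W), 8(W), 6(W); every one is W ⇒ L
n=14: can move to 13, which is L ⇒ W
n=15: moves to 14(W), 12(W), 10(W), 8(W); every one is W ⇒ L
n=16: can move to 15, which is L ⇒ W
n=17: moves to 16(W), 14(W), 12(W), 10(W); every one is W ⇒ L
n=18: can move to 17, which is L ⇒ W
n=19: moves to 18(W), 16(W), 14(W), 12(W); every one is W ⇒ L
n=20: can move to 19, which is L ⇒ W
n=21: moves to 20(W), 18(W), 16(W), 14(W); every one is W ⇒ L
The losing starting values of n are exactly the entries labelled L in this table (11 of them).

1, 3, 5, 7, 9, 11, 13, 15, 17, 19, 21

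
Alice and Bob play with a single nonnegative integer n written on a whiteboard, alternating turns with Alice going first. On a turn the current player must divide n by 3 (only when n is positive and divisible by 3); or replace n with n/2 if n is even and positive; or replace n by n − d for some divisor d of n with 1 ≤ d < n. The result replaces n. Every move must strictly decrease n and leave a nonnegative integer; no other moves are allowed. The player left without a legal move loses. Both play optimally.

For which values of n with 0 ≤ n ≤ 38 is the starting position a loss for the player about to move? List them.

Build the W/L table. Terminal = L. A non-terminal position is W if it has a move to some L; otherwise it is L.
n=0: no move → L
n=1: no move → L
n=2: can move to 1, which is L ⇒ W
n=3: can move to 1, which is L ⇒ W
n=4: moves to 2(W), 3(W); every one is W ⇒ L
n=5: can move to 4, which is L ⇒ W
n=6: can move to 4, which is L ⇒ W
n=7: the only move is to 6(W), a W ⇒ L
n=8: can move to 4, which is L ⇒ W
n=9: moves to 3(W), 6(W), 8(W); every one is W ⇒ L
n=10: can move to 9, which is L ⇒ W
n=11: the only move is to 10(W), a W ⇒ L
n=12: can move to 4, which is L ⇒ W
n=13: the only move is to 12(W), a W ⇒ L
n=14: can move to 7, which is L ⇒ W
n=15: moves to 5(W), 10(W), 12(W), 14(W); every one is W ⇒ L
n=16: can move to 15, which is L ⇒ W
n=17: the only move is to 16(W), a W ⇒ L
n=18: can move to 9, which is L ⇒ W
n=19: the only move is to 18(W), a W ⇒ L
n=20: can move to 15, which is L ⇒ W
n=21: can move to 7, which is L ⇒ W
n=22: can move to 11, which is L ⇒ W
n=23: the only move is to 22(W), a W ⇒ L
n=24: can move to 23, which is L ⇒ W
n=25: moves to 20(W), 24(W); every one is W ⇒ L
n=26: can move to 13, which is L ⇒ W
n=27: can move to 9, which is L ⇒ W
n=28: moves to 14(W), 21(W), 24(W), 26(W), 27(W); every one is W ⇒ L
n=29: can move to 28, which is L ⇒ W
n=30: can move to 15, which is L ⇒ W
n=31: the only move is to 30(W), a W ⇒ L
n=32: can move to 28, which is L ⇒ W
n=33: can move to 11, which is L ⇒ W
n=34: can move to 17, which is L ⇒ W
n=35: can move to 28, which is L ⇒ W
n=36: moves to 12(W), 18(W), 24(W), 27(W), 30(W), 32(W), 33(W), 34(W), 35(W); every one is W ⇒ L
n=37: can move to 36, which is L ⇒ W
n=38: can move to 19, which is L ⇒ W
Reading off the rows marked L gives the requested list; there are 15 such values of n.

0, 1, 4, 7, 9, 11, 13, 15, 17, 19, 23, 25, 28, 31, 36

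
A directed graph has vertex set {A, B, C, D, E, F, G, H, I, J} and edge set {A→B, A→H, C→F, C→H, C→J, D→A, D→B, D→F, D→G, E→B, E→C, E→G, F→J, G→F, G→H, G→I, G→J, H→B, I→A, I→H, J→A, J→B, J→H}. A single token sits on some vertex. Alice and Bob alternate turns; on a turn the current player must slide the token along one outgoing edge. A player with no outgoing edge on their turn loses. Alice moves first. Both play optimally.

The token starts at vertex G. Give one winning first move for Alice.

Move to I.

Positions with no move are L. A position that does have a move is losing for the player to move precisely when every available move leads to a winning position for the opponent. Fill in the labels:
Every edge goes from a vertex to one that appears earlier in the order B, H, A, J, F, I, C, G, E, D, so processing vertices in that order labels each vertex after all of its successors.
B: no outgoing edge → L
H: can move to B, which is L ⇒ W
A: can move to B, which is L ⇒ W
J: can move to B, which is L ⇒ W
F: the only move is to J(W), a W ⇒ L
I: moves to A(W), H(W); every one is W ⇒ L
C: can move to F, which is L ⇒ W
G: can move to I, which is L ⇒ W
E: can move to B, which is L ⇒ W
D: can move to F, which is L ⇒ W
From G, the L positions reachable in one move are: I, F. Any move reaching one of these is winning.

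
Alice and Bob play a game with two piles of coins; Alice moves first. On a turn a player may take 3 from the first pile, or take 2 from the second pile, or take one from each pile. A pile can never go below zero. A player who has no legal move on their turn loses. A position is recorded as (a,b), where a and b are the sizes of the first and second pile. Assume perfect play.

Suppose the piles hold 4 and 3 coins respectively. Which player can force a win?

Alice wins.

Compute win/loss labels from the base case upward. A position with no move is L. Any other position is W if it can reach an L in one move, else L.
No move ever increases a pile, so every position that can arise here has a ≤ 4 and b ≤ 3; it is enough to label the cells with 0 ≤ a ≤ 4 and 0 ≤ b ≤ 3.
Every move lowers a or b (never raises either), so fill the grid row by row in increasing a, and left to right within a row: each cell's successors are then already labelled.
      b=0  b=1  b=2  b=3
a=0:    L    L    W    W
a=1:    L    W    W    L
a=2:    L    W    W    L
a=3:    W    W    L    L
a=4:    W    L    L    W
Cells with no legal move (terminal, hence L): (0,0), (0,1), (1,0), (2,0).
The remaining L cells, each justified by listing all of its moves:
(1,3): only reaches (1,1)(W), (0,2)(W), all W → L
(2,3): only reaches (2,1)(W), (1,2)(W), all W → L
(3,2): only reaches (0,2)(W), (3,0)(W), (2,1)(W), all W → L
(3,3): only reaches (0,3)(W), (3,1)(W), (2,2)(W), all W → L
(4,1): only reaches (1,1)(W), (3,0)(W), all W → L
(4,2): only reaches (1,2)(W), (4,0)(W), (3,1)(W), all W → L
Every other cell has at least one move into one of the L cells above, so it is W.
The starting position (4,3) is W: Alice should move to (1,3), handing over an L position.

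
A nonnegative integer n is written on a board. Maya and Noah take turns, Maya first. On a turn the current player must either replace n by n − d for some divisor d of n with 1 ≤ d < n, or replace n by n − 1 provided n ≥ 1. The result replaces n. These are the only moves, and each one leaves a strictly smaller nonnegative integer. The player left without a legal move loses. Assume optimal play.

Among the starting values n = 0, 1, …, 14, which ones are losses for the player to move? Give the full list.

Work bottom-up. With no move the player to move loses. Otherwise the position is W if at least one move leads to an L position for the opponent, and L if every move leads to a W.
n=0: no move → L
n=1: W (go to 0, an L position)
n=2: L (sole option 1(W) is W)
n=3: W (go to 2, an L position)
n=4: W (go to 2, an L position)
n=5: L (sole option 4(W) is W)
n=6: W (go to 5, an L position)
n=7: L (sole option 6(W) is W)
n=8: W (go to 7, an L position)
n=9: L (options 6(W), 8(W) are all W)
n=10: W (go to 5, an L position)
n=11: L (sole option 10(W) is W)
n=12: W (go to 9, an L position)
n=13: L (sole option 12(W) is W)
n=14: W (go to 7, an L position)
Reading off the rows marked L gives the requested list; there are 7 such values of n.

0, 2, 5, 7, 9, 11, 13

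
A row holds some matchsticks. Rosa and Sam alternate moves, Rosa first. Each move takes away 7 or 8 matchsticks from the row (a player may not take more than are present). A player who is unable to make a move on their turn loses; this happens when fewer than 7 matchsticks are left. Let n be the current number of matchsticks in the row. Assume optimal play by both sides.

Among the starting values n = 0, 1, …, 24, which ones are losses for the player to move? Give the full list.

Classify positions by backward induction: terminal positions (no move available) are L. From any other position, the mover wins iff some move reaches an L.
n=0: no move → L
n=1: no move → L
n=2: no move → L
n=3: no move → L
n=4: no move → L
n=5: no move → L
n=6: no move → L
n=7: reaches L-position 0 → W
n=8: reaches L-position 1 → W
n=9: reaches L-position 2 → W
n=10: reaches L-position 3 → W
n=11: reaches L-position 4 → W
n=12: reaches L-position 5 → W
n=13: reaches L-position 6 → W
n=14: reaches L-position 6 → W
n=15: only reaches 8(W), 7(W), all W → L
n=16: only reaches 9(W), 8(W), all W → L
n=17: only reaches 10(W), 9(W), all W → L
n=18: only reaches 11(W), 10(W), all W → L
n=19: only reaches 12(W), 11(W), all W → L
n=20: only reaches 13(W), 12(W), all W → L
n=21: only reaches 14(W), 13(W), all W → L
n=22: reaches L-position 15 → W
n=23: reaches L-position 16 → W
n=24: reaches L-position 17 → W
The losing starting values of n are exactly the entries labelled L in this table (14 of them).

0, 1, 2, 3, 4, 5, 6, 15, 16, 17, 18, 19, 20, 21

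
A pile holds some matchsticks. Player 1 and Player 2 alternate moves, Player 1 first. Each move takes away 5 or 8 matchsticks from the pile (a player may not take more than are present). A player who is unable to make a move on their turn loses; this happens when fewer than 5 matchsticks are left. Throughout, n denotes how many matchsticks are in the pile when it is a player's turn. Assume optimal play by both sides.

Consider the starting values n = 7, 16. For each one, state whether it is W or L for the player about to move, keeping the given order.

7: W, 16: L

Work bottom-up. With no move the player to move loses. Otherwise the position is W if at least one move leads to an L position for the opponent, and L if every move leads to a W.
n=0: no move → L
n=1: no move → L
n=2: no move → L
n=3: no move → L
n=4: no move → L
n=5: →0(L), so W
n=6: →1(L), so W
n=7: →2(L), so W
n=8: →3(L), so W
n=9: →4(L), so W
n=10: →2(L), so W
n=11: →3(L), so W
n=12: →4(L), so W
n=13: →8(W), 5(W) — all W, so L
n=14: →9(W), 6(W) — all W, so L
n=15: →10(W), 7(W) — all W, so L
n=16: →11(W), 8(W) — all W, so L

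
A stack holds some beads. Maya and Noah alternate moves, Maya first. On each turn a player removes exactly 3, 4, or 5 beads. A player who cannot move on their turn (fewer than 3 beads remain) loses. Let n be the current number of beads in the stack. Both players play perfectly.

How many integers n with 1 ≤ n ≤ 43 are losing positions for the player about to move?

17

Work bottom-up. With no move the player to move loses. Otherwise the position is W if at least one move leads to an L position for the opponent, and L if every move leads to a W.
n=0: no move → L
n=1: no move → L
n=2: no move → L
n=3: W (go to 0, an L position)
n=4: W (go to 1, an L position)
n=5: W (go to 2, an L position)
n=6: W (go to 2, an L position)
n=7: W (go to 2, an L position)
n=8: L (options 5(W), 4(W), 3(W) are all W)
n=9: L (options 6(W), 5(W), 4(W) are all W)
n=10: L (options 7(W), 6(W), 5(W) are all W)
n=11: W (go to 8, an L position)
n=12: W (go to 9, an L position)
n=13: W (go to 10, an L position)
n=14: W (go to 10, an L position)
n=15: W (go to 10, an L position)
n=16: L (options 13(W), 12(W), 11(W) are all W)
n=17: L (options 14(W), 13(W), 12(W) are all W)
n=18: L (options 15(W), 14(W), 13(W) are all W)
n=19: W (go to 16, an L position)
n=20: W (go to 17, an L position)
n=21: W (go to 18, an L position)
n=22: W (go to 18, an L position)
n=23: W (go to 18, an L position)
n=24: L (options 21(W), 20(W), 19(W) are all W)
n=25: L (options 22(W), 21(W), 20(W) are all W)
n=26: L (options 23(W), 22(W), 21(W) are all W)
n=27: W (go to 24, an L position)
n=28: W (go to 25, an L position)
n=29: W (go to 26, an L position)
n=30: W (go to 26, an L position)
n=31: W (go to 26, an L position)
n=32: L (options 29(W), 28(W), 27(W) are all W)
n=33: L (options 30(W), 29(W), 28(W) are all W)
n=34: L (options 31(W), 30(W), 29(W) are all W)
n=35: W (go to 32, an L position)
n=36: W (go to 33, an L position)
n=37: W (go to 34, an L position)
n=38: W (go to 34, an L position)
n=39: W (go to 34, an L position)
n=40: L (options 37(W), 36(W), 35(W) are all W)
n=41: L (options 38(W), 37(W), 36(W) are all W)
n=42: L (options 39(W), 38(W), 37(W) are all W)
n=43: W (go to 40, an L position)
L entries with 1 ≤ n ≤ 43 (n=0 is outside the asked range and is not counted): n = 1, 2, 8, 9, 10, 16, 17, 18, 24, 25, 26, 32, 33, 34, 40, 41, 42; that makes 17.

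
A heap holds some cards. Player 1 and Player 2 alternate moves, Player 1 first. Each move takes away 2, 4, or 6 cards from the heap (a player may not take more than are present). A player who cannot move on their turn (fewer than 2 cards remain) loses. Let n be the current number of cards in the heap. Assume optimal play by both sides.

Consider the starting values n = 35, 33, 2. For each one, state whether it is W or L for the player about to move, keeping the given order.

Work bottom-up. With no move the player to move loses. Otherwise the position is W if at least one move leads to an L position for the opponent, and L if every move leads to a W.
n=0: no move → L
n=1: no move → L
n=2: can move to 0, which is L ⇒ W
n=3: can move to 1, which is L ⇒ W
n=4: can move to 0, which is L ⇒ W
n=5: can move to 1, which is L ⇒ W
n=6: can move to 0, which is L ⇒ W
n=7: can move to 1, which is L ⇒ W
n=8: moves to 6(W), 4(W), 2(W); every one is W ⇒ L
n=9: moves to 7(W), 5(W), 3(W); every one is W ⇒ L
n=10: can move to 8, which is L ⇒ W
n=11: can move to 9, which is L ⇒ W
n=12: can move to 8, which is L ⇒ W
n=13: can move to 9, which is L ⇒ W
n=14: can move to 8, which is L ⇒ W
n=15: can move to 9, which is L ⇒ W
n=16: moves to 14(W), 12(W), 10(W); every one is W ⇒ L
n=17: moves to 15(W), 13(W), 11(W); every one is W ⇒ L
n=18: can move to 16, which is L ⇒ W
n=19: can move to 17, which is L ⇒ W
n=20: can move to 16, which is L ⇒ W
n=21: can move to 17, which is L ⇒ W
n=22: can move to 16, which is L ⇒ W
n=23: can move to 17, which is L ⇒ W
n=24: moves to 22(W), 20(W), 18(W); every one is W ⇒ L
n=25: moves to 23(W), 21(W), 19(W); every one is W ⇒ L
n=26: can move to 24, which is L ⇒ W
n=27: can move to 25, which is L ⇒ W
n=28: can move to 24, which is L ⇒ W
n=29: can move to 25, which is L ⇒ W
n=30: can move to 24, which is L ⇒ W
n=31: can move to 25, which is L ⇒ W
n=32: moves to 30(W), 28(W), 26(W); every one is W ⇒ L
n=33: moves to 31(W), 29(W), 27(W); every one is W ⇒ L
n=34: can move to 32, which is L ⇒ W
n=35: can move to 33, which is L ⇒ W

35: W, 33: L, 2: W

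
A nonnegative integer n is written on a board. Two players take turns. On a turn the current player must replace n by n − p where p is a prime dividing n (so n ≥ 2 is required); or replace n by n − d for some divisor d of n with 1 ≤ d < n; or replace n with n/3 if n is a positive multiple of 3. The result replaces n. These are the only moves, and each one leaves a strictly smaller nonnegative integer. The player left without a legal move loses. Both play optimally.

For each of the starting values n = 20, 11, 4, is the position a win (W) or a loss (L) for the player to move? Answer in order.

Use the standard recursion: the mover loses at a terminal position; elsewhere, the mover wins exactly when some move hands the opponent an L position.
n=0: no move → L
n=1: no move → L
n=2: can move to 0, which is L ⇒ W
n=3: can move to 0, which is L ⇒ W
n=4: moves to 2(W), 3(W); every one is W ⇒ L
n=5: can move to 0, which is L ⇒ W
n=6: can move to 4, which is L ⇒ W
n=7: can move to 0, which is L ⇒ W
n=8: can move to 4, which is L ⇒ W
n=9: moves to 3(W), 6(W), 8(W); every one is W ⇒ L
n=10: can move to 9, which is L ⇒ W
n=11: can move to 0, which is L ⇒ W
n=12: can move to 4, which is L ⇒ W
n=13: can move to 0, which is L ⇒ W
n=14: moves to 7(W), 12(W), 13(W); every one is W ⇒ L
n=15: can move to 14, which is L ⇒ W
n=16: can move to 14, which is L ⇒ W
n=17: can move to 0, which is L ⇒ W
n=18: can move to 9, which is L ⇒ W
n=19: can move to 0, which is L ⇒ W
n=20: moves to 10(W), 15(W), 16(W), 18(W), 19(W); every one is W ⇒ L

20: L, 11: W, 4: L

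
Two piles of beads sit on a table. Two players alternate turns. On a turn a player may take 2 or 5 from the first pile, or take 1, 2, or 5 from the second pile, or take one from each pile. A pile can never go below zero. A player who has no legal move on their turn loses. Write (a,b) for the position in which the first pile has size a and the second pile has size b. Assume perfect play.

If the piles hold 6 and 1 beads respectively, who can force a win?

Compute win/loss labels from the base case upward. A position with no move is L. Any other position is W if it can reach an L in one move, else L.
No move ever increases a pile, so every position that can arise here has a ≤ 6 and b ≤ 1; it is enough to label the cells with 0 ≤ a ≤ 6 and 0 ≤ b ≤ 1.
Every move lowers a or b (never raises either), so fill the grid row by row in increasing a, and left to right within a row: each cell's successors are then already labelled.
      b=0  b=1
a=0:    L    W
a=1:    L    W
a=2:    W    W
a=3:    W    L
a=4:    L    W
a=5:    W    W
a=6:    W    L
Cells with no legal move (terminal, hence L): (0,0), (1,0).
The remaining L cells, each justified by listing all of its moves:
(3,1): L (options (1,1)(W), (3,0)(W), (2,0)(W) are all W)
(4,0): L (sole option (2,0)(W) is W)
(6,1): L (options (4,1)(W), (1,1)(W), (6,0)(W), (5,0)(W) are all W)
Every other cell has at least one move into one of the L cells above, so it is W.
The starting position (6,1) is L: whatever the player to move does, the opponent receives a W position.

The second player wins.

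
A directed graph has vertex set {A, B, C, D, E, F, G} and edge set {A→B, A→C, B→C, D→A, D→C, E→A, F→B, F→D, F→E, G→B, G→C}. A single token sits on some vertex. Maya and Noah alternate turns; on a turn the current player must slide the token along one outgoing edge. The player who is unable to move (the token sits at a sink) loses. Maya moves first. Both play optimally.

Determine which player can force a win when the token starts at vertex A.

Maya wins.

Positions with no move are L. A position that does have a move is losing for the player to move precisely when every available move leads to a winning position for the opponent. Fill in the labels:
Every edge goes from a vertex to one that appears earlier in the order C, B, A, G, D, E, F, so processing vertices in that order labels each vertex after all of its successors.
C: no outgoing edge → L
B: W (go to C, an L position)
A: W (go to C, an L position)
G: W (go to C, an L position)
D: W (go to C, an L position)
E: L (sole option A(W) is W)
F: W (go to E, an L position)
The starting position A is W: Maya should move to C, handing over an L position.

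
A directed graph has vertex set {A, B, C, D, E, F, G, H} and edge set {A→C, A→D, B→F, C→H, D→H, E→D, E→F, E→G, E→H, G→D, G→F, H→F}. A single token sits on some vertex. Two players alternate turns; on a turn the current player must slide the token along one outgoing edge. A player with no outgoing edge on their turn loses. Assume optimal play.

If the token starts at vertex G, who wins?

Work bottom-up. With no move the player to move loses. Otherwise the position is W if at least one move leads to an L position for the opponent, and L if every move leads to a W.
Every edge goes from a vertex to one that appears earlier in the order F, H, D, G, E, C, B, A, so processing vertices in that order labels each vertex after all of its successors.
F: no outgoing edge → L
H: can move to F, which is L ⇒ W
D: the only move is to H(W), a W ⇒ L
G: can move to D, which is L ⇒ W
E: can move to D, which is L ⇒ W
C: the only move is to H(W), a W ⇒ L
B: can move to F, which is L ⇒ W
A: can move to C, which is L ⇒ W
From G the player to move can move to D, reaching an L position.

The first player wins.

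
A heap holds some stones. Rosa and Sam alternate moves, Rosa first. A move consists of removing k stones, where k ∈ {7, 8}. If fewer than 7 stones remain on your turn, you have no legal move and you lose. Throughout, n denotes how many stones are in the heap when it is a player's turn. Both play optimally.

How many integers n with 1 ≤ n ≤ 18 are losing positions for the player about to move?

10

Build the W/L table. Terminal = L. A non-terminal position is W if it has a move to some L; otherwise it is L.
n=0: no move → L
n=1: no move → L
n=2: no move → L
n=3: no move → L
n=4: no move → L
n=5: no move → L
n=6: no move → L
n=7: can move to 0, which is L ⇒ W
n=8: can move to 1, which is L ⇒ W
n=9: can move to 2, which is L ⇒ W
n=10: can move to 3, which is L ⇒ W
n=11: can move to 4, which is L ⇒ W
n=12: can move to 5, which is L ⇒ W
n=13: can move to 6, which is L ⇒ W
n=14: can move to 6, which is L ⇒ W
n=15: moves to 8(W), 7(W); every one is W ⇒ L
n=16: moves to 9(W), 8(W); every one is W ⇒ L
n=17: moves to 10(W), 9(W); every one is W ⇒ L
n=18: moves to 11(W), 10(W); every one is W ⇒ L
L entries with 1 ≤ n ≤ 18 (n=0 is outside the asked range and is not counted): n = 1, 2, 3, 4, 5, 6, 15, 16, 17, 18; that makes 10.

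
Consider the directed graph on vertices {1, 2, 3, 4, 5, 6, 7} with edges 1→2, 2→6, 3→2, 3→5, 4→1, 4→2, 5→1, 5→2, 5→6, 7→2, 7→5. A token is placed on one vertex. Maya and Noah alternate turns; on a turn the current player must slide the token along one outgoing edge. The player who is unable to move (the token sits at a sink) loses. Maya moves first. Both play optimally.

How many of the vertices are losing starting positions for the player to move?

Positions with no move are L. A position that does have a move is losing for the player to move precisely when every available move leads to a winning position for the opponent. Fill in the labels:
Every edge goes from a vertex to one that appears earlier in the order 6, 2, 1, 5, 7, 4, 3, so processing vertices in that order labels each vertex after all of its successors.
6: no outgoing edge → L
2: reaches L-position 6 → W
1: only reaches 2(W), which is W → L
5: reaches L-position 1 → W
7: only reaches 5(W), 2(W), all W → L
4: reaches L-position 1 → W
3: only reaches 5(W), 2(W), all W → L
The L vertices are 1, 3, 6, 7; that is 4 in all.

4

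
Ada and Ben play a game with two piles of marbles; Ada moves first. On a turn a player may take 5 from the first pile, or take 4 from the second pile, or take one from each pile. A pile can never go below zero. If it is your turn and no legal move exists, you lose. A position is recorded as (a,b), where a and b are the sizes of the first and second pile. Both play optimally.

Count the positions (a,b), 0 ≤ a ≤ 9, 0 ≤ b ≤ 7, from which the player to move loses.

37

Work bottom-up. With no move the player to move loses. Otherwise the position is W if at least one move leads to an L position for the opponent, and L if every move leads to a W.
Every move lowers a or b (never raises either), so fill the grid row by row in increasing a, and left to right within a row: each cell's successors are then already labelled.
      b=0  b=1  b=2  b=3  b=4  b=5  b=6  b=7
a=0:    L    L    L    L    W    W    W    W
a=1:    L    W    W    W    W    L    L    L
a=2:    L    W    L    L    W    L    W    W
a=3:    L    W    L    W    W    L    W    L
a=4:    L    W    L    W    W    L    W    L
a=5:    W    W    W    W    L    L    W    L
a=6:    W    L    L    L    L    W    W    W
a=7:    W    L    W    W    W    W    L    L
a=8:    W    L    W    L    L    W    L    W
a=9:    W    L    W    L    W    W    L    W
Cells with no legal move (terminal, hence L): (0,0), (0,1), (0,2), (0,3), (1,0), (2,0), (3,0), (4,0).
The remaining L cells, each justified by listing all of its moves:
(1,5): →(1,1)(W), (0,4)(W) — all W, so L
(1,6): →(1,2)(W), (0,5)(W) — all W, so L
(1,7): →(1,3)(W), (0,6)(W) — all W, so L
(2,2): →(1,1)(W) only, which is W, so L
(2,3): →(1,2)(W) only, which is W, so L
(2,5): →(2,1)(W), (1,4)(W) — all W, so L
(3,2): →(2,1)(W) only, which is W, so L
(3,5): →(3,1)(W), (2,4)(W) — all W, so L
(3,7): →(3,3)(W), (2,6)(W) — all W, so L
(4,2): →(3,1)(W) only, which is W, so L
(4,5): →(4,1)(W), (3,4)(W) — all W, so L
(4,7): →(4,3)(W), (3,6)(W) — all W, so L
(5,4): →(0,4)(W), (5,0)(W), (4,3)(W) — all W, so L
(5,5): →(0,5)(W), (5,1)(W), (4,4)(W) — all W, so L
(5,7): →(0,7)(W), (5,3)(W), (4,6)(W) — all W, so L
(6,1): →(1,1)(W), (5,0)(W) — all W, so L
(6,2): →(1,2)(W), (5,1)(W) — all W, so L
(6,3): →(1,3)(W), (5,2)(W) — all W, so L
(6,4): →(1,4)(W), (6,0)(W), (5,3)(W) — all W, so L
(7,1): →(2,1)(W), (6,0)(W) — all W, so L
(7,6): →(2,6)(W), (7,2)(W), (6,5)(W) — all W, so L
(7,7): →(2,7)(W), (7,3)(W), (6,6)(W) — all W, so L
(8,1): →(3,1)(W), (7,0)(W) — all W, so L
(8,3): →(3,3)(W), (7,2)(W) — all W, so L
(8,4): →(3,4)(W), (8,0)(W), (7,3)(W) — all W, so L
(8,6): →(3,6)(W), (8,2)(W), (7,5)(W) — all W, so L
(9,1): →(4,1)(W), (8,0)(W) — all W, so L
(9,3): →(4,3)(W), (8,2)(W) — all W, so L
(9,6): →(4,6)(W), (9,2)(W), (8,5)(W) — all W, so L
Every other cell has at least one move into one of the L cells above, so it is W.
L cells per row: a=0: 4, a=1: 4, a=2: 4, a=3: 4, a=4: 4, a=5: 3, a=6: 4, a=7: 3, a=8: 4, a=9: 3; total 37.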